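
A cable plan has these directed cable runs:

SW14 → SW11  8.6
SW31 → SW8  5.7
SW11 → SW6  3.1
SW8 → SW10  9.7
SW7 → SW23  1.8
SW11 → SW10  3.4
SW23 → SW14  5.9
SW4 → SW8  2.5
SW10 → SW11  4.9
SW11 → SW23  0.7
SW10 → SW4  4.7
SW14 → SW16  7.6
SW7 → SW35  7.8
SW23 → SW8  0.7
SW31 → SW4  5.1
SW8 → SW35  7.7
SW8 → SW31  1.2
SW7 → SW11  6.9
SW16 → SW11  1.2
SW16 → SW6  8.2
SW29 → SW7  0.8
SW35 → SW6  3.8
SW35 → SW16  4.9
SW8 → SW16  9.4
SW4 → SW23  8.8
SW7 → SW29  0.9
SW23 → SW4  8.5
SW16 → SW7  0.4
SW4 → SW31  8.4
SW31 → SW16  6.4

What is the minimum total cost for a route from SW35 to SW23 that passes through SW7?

7.1

Best SW35 to SW7: SW35–SW16–SW7 costing 5.3
Best SW7 to SW23: SW7–SW23 costing 1.8
Total via SW7: 5.3 + 1.8 = 7.1.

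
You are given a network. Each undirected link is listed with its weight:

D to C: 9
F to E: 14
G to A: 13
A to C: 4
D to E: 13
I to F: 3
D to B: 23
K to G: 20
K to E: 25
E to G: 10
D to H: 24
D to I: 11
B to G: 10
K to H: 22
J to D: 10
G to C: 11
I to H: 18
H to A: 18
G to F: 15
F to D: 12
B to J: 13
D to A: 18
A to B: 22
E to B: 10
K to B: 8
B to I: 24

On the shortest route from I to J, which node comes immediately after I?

Compare a few routes:
I - B - J: 24+13 = 37
I - D - J: 11+10 = 21
I - F - D - J: 3+12+10 = 25
Cheapest is I - D - J at 21.
So from I the first move is to D.

D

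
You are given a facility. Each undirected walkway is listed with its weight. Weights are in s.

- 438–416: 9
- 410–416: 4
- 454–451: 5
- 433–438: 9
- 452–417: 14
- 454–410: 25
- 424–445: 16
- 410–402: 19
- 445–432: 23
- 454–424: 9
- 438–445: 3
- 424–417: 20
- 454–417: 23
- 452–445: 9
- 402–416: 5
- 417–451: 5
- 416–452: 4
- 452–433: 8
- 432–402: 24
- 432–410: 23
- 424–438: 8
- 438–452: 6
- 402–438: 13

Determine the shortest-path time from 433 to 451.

27 s

Shortest distances from 433:
433: 0
452: 8  (via 433)
438: 9  (via 433)
445: 12  (via 438)
416: 12  (via 452)
410: 16  (via 416)
424: 17  (via 438)
402: 17  (via 416)
417: 22  (via 452)
454: 26  (via 424)
451: 27  (via 417)
Shortest route: 433–452–417–451 = 27 s.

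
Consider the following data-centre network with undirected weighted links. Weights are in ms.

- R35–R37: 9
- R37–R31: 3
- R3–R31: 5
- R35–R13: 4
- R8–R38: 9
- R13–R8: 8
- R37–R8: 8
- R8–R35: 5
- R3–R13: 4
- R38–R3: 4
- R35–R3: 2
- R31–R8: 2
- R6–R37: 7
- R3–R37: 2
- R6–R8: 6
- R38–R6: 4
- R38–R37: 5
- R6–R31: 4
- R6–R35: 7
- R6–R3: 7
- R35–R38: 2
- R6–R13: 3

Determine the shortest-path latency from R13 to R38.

Candidate routes:
R13 - R35 - R38: 4+2 = 6
R13 - R6 - R38: 3+4 = 7
The minimum is 6 ms via R13 - R35 - R38.

6 ms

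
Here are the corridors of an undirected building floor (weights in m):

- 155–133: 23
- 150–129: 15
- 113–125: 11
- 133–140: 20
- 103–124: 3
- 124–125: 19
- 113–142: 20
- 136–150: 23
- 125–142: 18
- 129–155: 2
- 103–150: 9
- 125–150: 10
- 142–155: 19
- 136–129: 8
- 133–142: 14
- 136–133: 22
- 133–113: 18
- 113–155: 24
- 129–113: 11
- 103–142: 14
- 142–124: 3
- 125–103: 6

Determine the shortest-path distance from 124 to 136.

Settle nodes by increasing distance from 124:
124: 0
142: 3  (via 124)
103: 3  (via 124)
125: 9  (via 103)
150: 12  (via 103)
133: 17  (via 142)
113: 20  (via 125)
155: 22  (via 142)
129: 24  (via 155)
136: 32  (via 129)
Shortest route: 124 → 142 → 155 → 129 → 136 = 32 m.

32 m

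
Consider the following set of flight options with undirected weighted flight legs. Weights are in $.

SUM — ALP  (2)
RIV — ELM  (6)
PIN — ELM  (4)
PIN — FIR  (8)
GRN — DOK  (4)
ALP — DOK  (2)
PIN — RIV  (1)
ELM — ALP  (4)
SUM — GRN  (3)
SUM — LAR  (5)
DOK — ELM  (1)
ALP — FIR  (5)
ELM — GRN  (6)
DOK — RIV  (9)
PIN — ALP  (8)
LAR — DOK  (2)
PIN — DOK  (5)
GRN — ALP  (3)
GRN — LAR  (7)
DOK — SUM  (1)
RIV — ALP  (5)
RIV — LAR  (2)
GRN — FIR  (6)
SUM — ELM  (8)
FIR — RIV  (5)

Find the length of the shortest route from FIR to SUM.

Running Dijkstra from FIR:
FIR: 0
RIV: 5  (via FIR)
ALP: 5  (via FIR)
PIN: 6  (via RIV)
GRN: 6  (via FIR)
LAR: 7  (via RIV)
DOK: 7  (via ALP)
SUM: 7  (via ALP)
Shortest route: FIR–ALP–SUM = $7.

$7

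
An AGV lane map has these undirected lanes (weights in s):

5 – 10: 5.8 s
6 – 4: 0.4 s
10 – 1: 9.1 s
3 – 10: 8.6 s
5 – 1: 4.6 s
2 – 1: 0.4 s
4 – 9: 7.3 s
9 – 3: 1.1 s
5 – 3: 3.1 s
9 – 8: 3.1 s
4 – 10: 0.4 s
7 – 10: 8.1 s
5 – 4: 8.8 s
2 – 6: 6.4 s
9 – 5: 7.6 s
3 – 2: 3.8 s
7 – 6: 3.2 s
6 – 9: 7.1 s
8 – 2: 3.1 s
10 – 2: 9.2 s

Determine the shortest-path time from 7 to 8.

12.7 s

Compare a few routes:
7 - 6 - 2 - 8: 3.2+6.4+3.1 = 12.7
7 - 6 - 9 - 8: 3.2+7.1+3.1 = 13.4
Cheapest is 7 - 6 - 2 - 8 at 12.7 s.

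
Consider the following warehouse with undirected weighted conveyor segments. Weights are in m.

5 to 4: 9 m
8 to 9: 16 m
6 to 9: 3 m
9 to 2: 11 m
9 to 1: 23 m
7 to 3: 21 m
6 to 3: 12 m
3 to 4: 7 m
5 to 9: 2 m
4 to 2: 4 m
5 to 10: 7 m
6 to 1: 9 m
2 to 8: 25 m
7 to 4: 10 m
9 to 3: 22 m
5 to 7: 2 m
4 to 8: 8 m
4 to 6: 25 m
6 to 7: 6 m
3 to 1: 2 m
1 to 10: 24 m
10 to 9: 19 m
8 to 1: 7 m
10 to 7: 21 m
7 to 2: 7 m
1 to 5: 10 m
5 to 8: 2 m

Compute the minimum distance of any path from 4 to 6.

Compare a few routes:
4–8–5–9–6: 8+2+2+3 = 15
4–5–9–6: 9+2+3 = 14
The minimum is 14 m via 4–5–9–6.

14 m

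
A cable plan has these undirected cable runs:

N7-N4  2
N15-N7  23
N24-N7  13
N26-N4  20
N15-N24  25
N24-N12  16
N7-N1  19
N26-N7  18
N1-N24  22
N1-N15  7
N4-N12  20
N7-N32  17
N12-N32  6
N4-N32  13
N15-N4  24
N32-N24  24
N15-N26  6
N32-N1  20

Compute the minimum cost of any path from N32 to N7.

15

Shortest distances from N32:
N32: 0
N12: 6  (via N32)
N4: 13  (via N32)
N7: 15  (via N4)
Shortest route: N32 → N4 → N7 = 15.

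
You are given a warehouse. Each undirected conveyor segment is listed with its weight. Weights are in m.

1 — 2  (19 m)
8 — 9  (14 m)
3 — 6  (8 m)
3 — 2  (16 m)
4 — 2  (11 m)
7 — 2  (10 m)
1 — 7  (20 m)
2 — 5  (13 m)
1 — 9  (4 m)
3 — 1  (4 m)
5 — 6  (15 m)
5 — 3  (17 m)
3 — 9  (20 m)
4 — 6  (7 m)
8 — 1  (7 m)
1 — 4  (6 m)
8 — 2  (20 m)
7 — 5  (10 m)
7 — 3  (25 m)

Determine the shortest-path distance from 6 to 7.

Compare a few routes:
6 - 5 - 7: 15+10 = 25
6 - 4 - 2 - 7: 7+11+10 = 28
Cheapest is 6 - 5 - 7 at 25 m.

25 m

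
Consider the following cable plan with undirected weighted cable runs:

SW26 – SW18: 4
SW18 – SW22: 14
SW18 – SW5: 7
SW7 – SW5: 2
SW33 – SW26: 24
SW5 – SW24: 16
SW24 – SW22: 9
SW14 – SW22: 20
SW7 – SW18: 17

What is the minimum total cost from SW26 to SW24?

Compare a few routes:
SW26 → SW18 → SW5 → SW24: 4+7+16 = 27
SW26 → SW18 → SW7 → SW5 → SW24: 4+17+2+16 = 39
Cheapest is SW26 → SW18 → SW5 → SW24 at 27.

27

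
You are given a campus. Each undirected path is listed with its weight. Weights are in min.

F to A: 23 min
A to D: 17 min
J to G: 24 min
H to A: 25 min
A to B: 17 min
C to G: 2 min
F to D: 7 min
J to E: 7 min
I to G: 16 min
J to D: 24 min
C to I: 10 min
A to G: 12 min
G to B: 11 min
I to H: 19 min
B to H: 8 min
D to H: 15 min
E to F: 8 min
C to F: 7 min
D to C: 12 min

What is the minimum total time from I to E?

25 min

Settle nodes by increasing distance from I:
I: 0
C: 10  (via I)
G: 12  (via C)
F: 17  (via C)
H: 19  (via I)
D: 22  (via C)
B: 23  (via G)
A: 24  (via G)
E: 25  (via F)
Shortest route: I → C → F → E = 25 min.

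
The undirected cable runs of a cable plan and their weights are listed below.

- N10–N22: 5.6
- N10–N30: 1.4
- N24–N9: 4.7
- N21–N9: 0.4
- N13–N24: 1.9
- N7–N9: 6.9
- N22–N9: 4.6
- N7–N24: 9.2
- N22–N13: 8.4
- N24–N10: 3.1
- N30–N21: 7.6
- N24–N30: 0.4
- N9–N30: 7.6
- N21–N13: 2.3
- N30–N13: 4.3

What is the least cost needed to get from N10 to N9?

Shortest distances from N10:
N10: 0
N30: 1.4  (via N10)
N24: 1.8  (via N30)
N13: 3.7  (via N24)
N22: 5.6  (via N10)
N21: 6  (via N13)
N9: 6.4  (via N21)
Shortest route: N10 → N30 → N24 → N13 → N21 → N9 = 6.4.

6.4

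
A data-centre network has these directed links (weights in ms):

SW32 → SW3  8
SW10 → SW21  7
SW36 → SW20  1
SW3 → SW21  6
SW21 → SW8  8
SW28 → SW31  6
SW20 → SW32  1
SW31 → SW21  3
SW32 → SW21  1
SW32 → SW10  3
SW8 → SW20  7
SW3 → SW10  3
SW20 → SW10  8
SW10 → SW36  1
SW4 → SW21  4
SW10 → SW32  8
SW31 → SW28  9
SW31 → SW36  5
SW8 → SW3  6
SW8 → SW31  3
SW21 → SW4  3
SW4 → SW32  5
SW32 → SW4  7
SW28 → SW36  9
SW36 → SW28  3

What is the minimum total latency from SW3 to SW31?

13 ms

Compare a few routes:
SW3 - SW10 - SW36 - SW20 - SW32 - SW21 - SW8 - SW31: 3+1+1+1+1+8+3 = 18
SW3 - SW21 - SW8 - SW31: 6+8+3 = 17
SW3 - SW10 - SW36 - SW28 - SW31: 3+1+3+6 = 13
Cheapest is SW3 - SW10 - SW36 - SW28 - SW31 at 13 ms.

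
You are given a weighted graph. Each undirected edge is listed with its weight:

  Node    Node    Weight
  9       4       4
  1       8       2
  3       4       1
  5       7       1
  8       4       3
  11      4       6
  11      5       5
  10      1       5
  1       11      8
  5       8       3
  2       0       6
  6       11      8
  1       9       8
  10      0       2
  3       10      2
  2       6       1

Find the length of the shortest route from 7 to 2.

Shortest distances from 7:
7: 0
5: 1  (via 7)
8: 4  (via 5)
1: 6  (via 8)
11: 6  (via 5)
4: 7  (via 8)
3: 8  (via 4)
10: 10  (via 3)
9: 11  (via 4)
0: 12  (via 10)
6: 14  (via 11)
2: 15  (via 6)
Shortest route: 7–5–11–6–2 = 15.

15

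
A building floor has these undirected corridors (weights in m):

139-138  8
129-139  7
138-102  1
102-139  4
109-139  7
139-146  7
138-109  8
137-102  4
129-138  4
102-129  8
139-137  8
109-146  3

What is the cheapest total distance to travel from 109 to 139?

7 m

Settle nodes by increasing distance from 109:
109: 0
146: 3  (via 109)
139: 7  (via 109)
Shortest route: 109 → 139 = 7 m.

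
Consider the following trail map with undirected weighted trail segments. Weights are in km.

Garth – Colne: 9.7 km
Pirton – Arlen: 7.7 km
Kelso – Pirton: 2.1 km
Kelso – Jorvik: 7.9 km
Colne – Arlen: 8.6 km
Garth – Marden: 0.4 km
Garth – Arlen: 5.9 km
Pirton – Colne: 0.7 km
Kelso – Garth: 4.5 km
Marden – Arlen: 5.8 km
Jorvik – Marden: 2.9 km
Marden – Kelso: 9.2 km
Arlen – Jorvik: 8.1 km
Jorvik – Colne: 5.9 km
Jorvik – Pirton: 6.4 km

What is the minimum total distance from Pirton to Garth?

Shortest distances from Pirton:
Pirton: 0
Colne: 0.7  (via Pirton)
Kelso: 2.1  (via Pirton)
Jorvik: 6.4  (via Pirton)
Garth: 6.6  (via Kelso)
Shortest route: Pirton → Kelso → Garth = 6.6 km.

6.6 km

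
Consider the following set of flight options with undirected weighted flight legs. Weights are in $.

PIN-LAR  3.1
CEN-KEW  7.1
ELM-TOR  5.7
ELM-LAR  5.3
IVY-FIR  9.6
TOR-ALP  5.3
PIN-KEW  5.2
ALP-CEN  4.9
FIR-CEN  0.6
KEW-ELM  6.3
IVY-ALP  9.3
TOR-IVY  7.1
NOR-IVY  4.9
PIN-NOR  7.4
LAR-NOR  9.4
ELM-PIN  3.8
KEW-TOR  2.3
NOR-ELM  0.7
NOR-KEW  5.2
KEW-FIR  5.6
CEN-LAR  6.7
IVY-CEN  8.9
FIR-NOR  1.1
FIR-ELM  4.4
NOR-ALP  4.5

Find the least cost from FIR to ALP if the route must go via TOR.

Best FIR to TOR: FIR–NOR–ELM–TOR costing 7.5
Best TOR to ALP: TOR–ALP costing 5.3
Total via TOR: 7.5 + 5.3 = $12.8.

$12.8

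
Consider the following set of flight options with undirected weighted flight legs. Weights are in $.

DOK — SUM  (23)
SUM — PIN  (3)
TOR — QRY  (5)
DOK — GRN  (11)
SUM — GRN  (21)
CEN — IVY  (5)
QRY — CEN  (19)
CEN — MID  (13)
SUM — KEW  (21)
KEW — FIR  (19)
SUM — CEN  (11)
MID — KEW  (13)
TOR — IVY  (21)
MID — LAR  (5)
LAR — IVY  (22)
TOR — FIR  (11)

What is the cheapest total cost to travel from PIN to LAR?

Settle nodes by increasing distance from PIN:
PIN: 0
SUM: 3  (via PIN)
CEN: 14  (via SUM)
IVY: 19  (via CEN)
GRN: 24  (via SUM)
KEW: 24  (via SUM)
DOK: 26  (via SUM)
MID: 27  (via CEN)
LAR: 32  (via MID)
Shortest route: PIN–SUM–CEN–MID–LAR = $32.

$32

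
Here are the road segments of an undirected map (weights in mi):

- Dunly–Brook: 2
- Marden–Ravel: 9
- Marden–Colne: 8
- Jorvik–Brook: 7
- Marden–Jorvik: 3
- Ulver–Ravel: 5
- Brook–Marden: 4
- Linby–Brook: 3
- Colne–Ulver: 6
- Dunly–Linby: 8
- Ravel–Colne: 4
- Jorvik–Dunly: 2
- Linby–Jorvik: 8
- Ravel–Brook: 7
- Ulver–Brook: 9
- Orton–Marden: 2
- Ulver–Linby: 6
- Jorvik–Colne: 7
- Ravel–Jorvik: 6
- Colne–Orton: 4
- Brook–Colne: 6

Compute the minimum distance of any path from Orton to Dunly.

7 mi

Candidate routes:
Orton → Marden → Brook → Dunly: 2+4+2 = 8
Orton → Colne → Brook → Dunly: 4+6+2 = 12
Orton → Marden → Jorvik → Dunly: 2+3+2 = 7
Cheapest is Orton → Marden → Jorvik → Dunly at 7 mi.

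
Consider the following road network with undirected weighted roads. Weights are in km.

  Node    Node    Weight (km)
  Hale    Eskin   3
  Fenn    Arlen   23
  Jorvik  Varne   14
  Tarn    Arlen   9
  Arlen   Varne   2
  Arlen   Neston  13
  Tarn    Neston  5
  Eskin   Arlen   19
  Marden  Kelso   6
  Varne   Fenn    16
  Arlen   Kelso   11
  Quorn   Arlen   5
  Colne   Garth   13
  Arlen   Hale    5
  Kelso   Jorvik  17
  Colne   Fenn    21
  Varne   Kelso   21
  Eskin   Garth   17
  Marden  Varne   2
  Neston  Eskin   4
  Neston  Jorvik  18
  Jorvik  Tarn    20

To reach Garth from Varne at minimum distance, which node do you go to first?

Arlen

Enumerating some paths:
Varne–Arlen–Eskin–Garth: 2+19+17 = 38
Varne–Arlen–Neston–Eskin–Garth: 2+13+4+17 = 36
Varne–Arlen–Tarn–Neston–Eskin–Garth: 2+9+5+4+17 = 37
Varne–Arlen–Hale–Eskin–Garth: 2+5+3+17 = 27
The minimum is 27 km via Varne–Arlen–Hale–Eskin–Garth.
So from Varne the first move is to Arlen.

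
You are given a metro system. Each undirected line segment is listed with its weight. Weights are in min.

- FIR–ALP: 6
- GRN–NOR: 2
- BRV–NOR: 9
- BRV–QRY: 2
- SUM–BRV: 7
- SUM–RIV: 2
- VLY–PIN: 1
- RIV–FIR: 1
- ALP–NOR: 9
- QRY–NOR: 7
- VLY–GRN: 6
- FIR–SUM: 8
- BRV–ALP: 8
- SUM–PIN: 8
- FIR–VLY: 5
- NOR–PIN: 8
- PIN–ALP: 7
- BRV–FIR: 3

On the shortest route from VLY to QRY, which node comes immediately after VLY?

Enumerating some paths:
VLY - FIR - BRV - QRY: 5+3+2 = 10
VLY - GRN - NOR - QRY: 6+2+7 = 15
The minimum is 10 min via VLY - FIR - BRV - QRY.
So from VLY the first move is to FIR.

FIR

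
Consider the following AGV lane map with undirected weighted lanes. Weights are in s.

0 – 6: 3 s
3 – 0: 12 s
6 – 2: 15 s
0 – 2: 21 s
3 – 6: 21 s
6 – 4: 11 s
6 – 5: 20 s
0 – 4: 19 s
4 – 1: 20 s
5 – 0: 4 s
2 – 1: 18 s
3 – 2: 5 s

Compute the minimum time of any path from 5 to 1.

38 s

Shortest distances from 5:
5: 0
0: 4  (via 5)
6: 7  (via 0)
3: 16  (via 0)
4: 18  (via 6)
2: 21  (via 3)
1: 38  (via 4)
Shortest route: 5 → 0 → 6 → 4 → 1 = 38 s.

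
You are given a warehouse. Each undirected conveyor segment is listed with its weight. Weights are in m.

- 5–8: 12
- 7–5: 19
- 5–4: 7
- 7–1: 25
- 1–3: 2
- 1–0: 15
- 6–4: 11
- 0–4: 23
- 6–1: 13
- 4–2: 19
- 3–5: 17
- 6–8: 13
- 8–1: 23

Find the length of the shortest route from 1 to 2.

Compare a few routes:
1 → 8 → 5 → 4 → 2: 23+12+7+19 = 61
1 → 6 → 4 → 2: 13+11+19 = 43
1 → 0 → 4 → 2: 15+23+19 = 57
1 → 3 → 5 → 4 → 2: 2+17+7+19 = 45
The minimum is 43 m via 1 → 6 → 4 → 2.

43 m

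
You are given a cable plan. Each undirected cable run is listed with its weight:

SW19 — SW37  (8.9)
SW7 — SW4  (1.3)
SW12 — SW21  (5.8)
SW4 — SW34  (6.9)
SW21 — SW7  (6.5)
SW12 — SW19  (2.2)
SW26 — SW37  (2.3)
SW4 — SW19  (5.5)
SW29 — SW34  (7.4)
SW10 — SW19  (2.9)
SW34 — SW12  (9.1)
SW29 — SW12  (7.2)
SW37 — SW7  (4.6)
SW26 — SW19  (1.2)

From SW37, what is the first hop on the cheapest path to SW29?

SW26

Compare a few routes:
SW37 → SW19 → SW12 → SW29: 8.9+2.2+7.2 = 18.3
SW37 → SW26 → SW19 → SW12 → SW29: 2.3+1.2+2.2+7.2 = 12.9
Cheapest is SW37 → SW26 → SW19 → SW12 → SW29 at 12.9.
So from SW37 the first move is to SW26.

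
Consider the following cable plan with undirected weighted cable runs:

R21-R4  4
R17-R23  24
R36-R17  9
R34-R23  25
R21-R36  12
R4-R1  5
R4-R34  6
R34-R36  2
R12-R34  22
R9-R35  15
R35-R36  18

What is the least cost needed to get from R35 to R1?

Candidate routes:
R35–R36–R34–R4–R1: 18+2+6+5 = 31
R35–R36–R21–R4–R1: 18+12+4+5 = 39
The minimum is 31 via R35–R36–R34–R4–R1.

31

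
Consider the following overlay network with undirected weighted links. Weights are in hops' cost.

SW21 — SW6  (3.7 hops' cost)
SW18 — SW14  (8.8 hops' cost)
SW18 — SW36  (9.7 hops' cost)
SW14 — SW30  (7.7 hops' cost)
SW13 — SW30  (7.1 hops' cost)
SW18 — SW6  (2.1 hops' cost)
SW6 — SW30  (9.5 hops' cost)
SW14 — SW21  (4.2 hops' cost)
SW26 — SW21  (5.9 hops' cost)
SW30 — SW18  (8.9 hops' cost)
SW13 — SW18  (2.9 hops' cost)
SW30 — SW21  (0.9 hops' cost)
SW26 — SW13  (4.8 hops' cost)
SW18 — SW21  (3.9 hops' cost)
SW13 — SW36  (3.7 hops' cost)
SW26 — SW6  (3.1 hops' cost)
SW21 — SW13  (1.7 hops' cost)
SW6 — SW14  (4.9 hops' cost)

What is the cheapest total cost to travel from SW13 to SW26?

Candidate routes:
SW13 - SW26: 4.8 = 4.8
SW13 - SW18 - SW6 - SW26: 2.9+2.1+3.1 = 8.1
SW13 - SW21 - SW26: 1.7+5.9 = 7.6
SW13 - SW21 - SW6 - SW26: 1.7+3.7+3.1 = 8.5
Cheapest is SW13 - SW26 at 4.8 hops' cost.

4.8 hops' cost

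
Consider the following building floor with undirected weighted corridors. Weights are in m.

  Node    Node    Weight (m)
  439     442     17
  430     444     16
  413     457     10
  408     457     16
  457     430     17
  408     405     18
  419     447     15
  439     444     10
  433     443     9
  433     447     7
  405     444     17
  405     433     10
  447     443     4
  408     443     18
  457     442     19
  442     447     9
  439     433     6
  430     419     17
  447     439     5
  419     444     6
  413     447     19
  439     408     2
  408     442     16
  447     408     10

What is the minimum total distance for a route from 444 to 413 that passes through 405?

53 m

Shortest 444→405: 444–405 = 17
Shortest 405→413: 405–433–447–413 = 36
Total via 405: 17 + 36 = 53 m.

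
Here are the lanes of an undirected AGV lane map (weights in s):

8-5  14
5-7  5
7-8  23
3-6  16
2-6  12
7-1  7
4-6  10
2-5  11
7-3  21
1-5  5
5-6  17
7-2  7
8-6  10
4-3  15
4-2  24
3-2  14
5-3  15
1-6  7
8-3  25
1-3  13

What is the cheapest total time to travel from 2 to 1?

14 s

Enumerating some paths:
2–7–1: 7+7 = 14
2–5–1: 11+5 = 16
2–7–5–1: 7+5+5 = 17
The minimum is 14 s via 2–7–1.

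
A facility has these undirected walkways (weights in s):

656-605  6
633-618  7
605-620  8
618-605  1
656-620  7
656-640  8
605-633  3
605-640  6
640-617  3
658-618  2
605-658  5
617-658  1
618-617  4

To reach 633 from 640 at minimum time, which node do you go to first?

Compare a few routes:
640 → 617 → 658 → 618 → 605 → 633: 3+1+2+1+3 = 10
640 → 617 → 658 → 605 → 633: 3+1+5+3 = 12
640 → 605 → 633: 6+3 = 9
640 → 617 → 618 → 605 → 633: 3+4+1+3 = 11
The minimum is 9 s via 640 → 605 → 633.
So from 640 the first move is to 605.

605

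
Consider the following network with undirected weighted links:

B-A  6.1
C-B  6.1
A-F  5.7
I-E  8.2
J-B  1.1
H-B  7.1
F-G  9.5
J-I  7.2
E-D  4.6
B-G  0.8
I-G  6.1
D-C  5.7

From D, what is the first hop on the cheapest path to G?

C

Candidate routes:
D → C → B → G: 5.7+6.1+0.8 = 12.6
D → E → I → G: 4.6+8.2+6.1 = 18.9
Cheapest is D → C → B → G at 12.6.
So from D the first move is to C.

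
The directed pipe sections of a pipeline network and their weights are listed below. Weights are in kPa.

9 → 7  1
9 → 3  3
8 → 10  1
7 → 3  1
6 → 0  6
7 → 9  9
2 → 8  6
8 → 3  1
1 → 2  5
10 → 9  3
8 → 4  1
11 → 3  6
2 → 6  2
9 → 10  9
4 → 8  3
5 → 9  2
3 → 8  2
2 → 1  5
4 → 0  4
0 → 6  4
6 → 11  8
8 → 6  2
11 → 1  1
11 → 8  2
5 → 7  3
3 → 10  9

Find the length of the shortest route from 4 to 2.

Candidate routes:
4 - 8 - 6 - 11 - 1 - 2: 3+2+8+1+5 = 19
4 - 0 - 6 - 11 - 1 - 2: 4+4+8+1+5 = 22
The minimum is 19 kPa via 4 - 8 - 6 - 11 - 1 - 2.

19 kPa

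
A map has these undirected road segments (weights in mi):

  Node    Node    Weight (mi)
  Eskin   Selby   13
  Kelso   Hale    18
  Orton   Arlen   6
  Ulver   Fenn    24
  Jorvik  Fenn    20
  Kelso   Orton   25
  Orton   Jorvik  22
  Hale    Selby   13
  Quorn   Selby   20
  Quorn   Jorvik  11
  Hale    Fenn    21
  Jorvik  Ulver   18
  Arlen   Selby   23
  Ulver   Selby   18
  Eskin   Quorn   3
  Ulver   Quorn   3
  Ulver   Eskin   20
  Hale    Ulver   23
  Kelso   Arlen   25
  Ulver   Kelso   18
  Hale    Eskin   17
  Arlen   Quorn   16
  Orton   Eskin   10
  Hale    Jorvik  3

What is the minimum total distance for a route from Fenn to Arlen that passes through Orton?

Shortest Fenn→Orton: Fenn–Ulver–Quorn–Eskin–Orton = 40
Best Orton to Arlen: Orton–Arlen costing 6
Total via Orton: 40 + 6 = 46 mi.

46 mi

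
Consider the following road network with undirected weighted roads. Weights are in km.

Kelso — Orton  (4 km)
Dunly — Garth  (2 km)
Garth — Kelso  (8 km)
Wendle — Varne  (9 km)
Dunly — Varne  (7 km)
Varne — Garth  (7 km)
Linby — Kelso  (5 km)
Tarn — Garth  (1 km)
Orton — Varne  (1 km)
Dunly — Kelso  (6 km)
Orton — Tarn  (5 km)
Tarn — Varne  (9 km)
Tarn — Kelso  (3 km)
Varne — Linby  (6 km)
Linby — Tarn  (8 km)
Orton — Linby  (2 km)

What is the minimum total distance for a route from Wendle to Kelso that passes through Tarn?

Best Wendle to Tarn: Wendle–Varne–Orton–Tarn costing 15
Best Tarn to Kelso: Tarn–Kelso costing 3
Total via Tarn: 15 + 3 = 18 km.

18 km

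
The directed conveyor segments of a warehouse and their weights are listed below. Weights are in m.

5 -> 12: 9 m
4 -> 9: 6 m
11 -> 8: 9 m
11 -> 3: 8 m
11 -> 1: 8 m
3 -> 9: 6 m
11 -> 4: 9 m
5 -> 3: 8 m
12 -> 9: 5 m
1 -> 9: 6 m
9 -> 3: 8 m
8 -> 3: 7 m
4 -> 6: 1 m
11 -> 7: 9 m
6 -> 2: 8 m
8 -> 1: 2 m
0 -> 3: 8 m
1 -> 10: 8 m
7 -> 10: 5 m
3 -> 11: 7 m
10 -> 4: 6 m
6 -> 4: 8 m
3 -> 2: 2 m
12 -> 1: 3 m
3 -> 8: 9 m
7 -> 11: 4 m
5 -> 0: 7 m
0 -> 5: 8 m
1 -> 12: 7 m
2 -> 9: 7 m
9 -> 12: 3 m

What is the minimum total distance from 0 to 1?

Settle nodes by increasing distance from 0:
0: 0
3: 8  (via 0)
5: 8  (via 0)
2: 10  (via 3)
9: 14  (via 3)
11: 15  (via 3)
8: 17  (via 3)
12: 17  (via 5)
1: 19  (via 8)
Shortest route: 0–3–8–1 = 19 m.

19 m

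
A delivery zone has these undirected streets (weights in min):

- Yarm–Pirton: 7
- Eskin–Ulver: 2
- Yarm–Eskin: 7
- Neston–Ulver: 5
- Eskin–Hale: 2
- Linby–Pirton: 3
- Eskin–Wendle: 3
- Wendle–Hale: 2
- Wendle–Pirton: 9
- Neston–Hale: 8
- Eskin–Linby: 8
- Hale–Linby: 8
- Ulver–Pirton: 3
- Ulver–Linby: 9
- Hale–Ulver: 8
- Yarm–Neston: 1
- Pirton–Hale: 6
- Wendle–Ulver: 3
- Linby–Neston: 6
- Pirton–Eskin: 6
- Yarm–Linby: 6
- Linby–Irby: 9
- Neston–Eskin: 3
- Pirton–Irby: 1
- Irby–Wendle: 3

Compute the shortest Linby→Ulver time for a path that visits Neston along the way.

Shortest Linby→Neston: Linby → Neston = 6
Shortest Neston→Ulver: Neston → Ulver = 5
Total via Neston: 6 + 5 = 11 min.

11 min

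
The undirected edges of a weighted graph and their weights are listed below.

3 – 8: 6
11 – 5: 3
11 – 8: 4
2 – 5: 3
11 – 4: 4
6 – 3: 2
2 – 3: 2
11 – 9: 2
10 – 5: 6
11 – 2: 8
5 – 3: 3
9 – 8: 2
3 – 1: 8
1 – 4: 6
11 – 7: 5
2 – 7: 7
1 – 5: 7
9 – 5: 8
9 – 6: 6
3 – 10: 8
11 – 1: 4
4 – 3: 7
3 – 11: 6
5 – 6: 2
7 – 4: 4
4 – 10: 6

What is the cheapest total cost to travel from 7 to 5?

8

Compare a few routes:
7 - 2 - 5: 7+3 = 10
7 - 11 - 5: 5+3 = 8
The minimum is 8 via 7 - 11 - 5.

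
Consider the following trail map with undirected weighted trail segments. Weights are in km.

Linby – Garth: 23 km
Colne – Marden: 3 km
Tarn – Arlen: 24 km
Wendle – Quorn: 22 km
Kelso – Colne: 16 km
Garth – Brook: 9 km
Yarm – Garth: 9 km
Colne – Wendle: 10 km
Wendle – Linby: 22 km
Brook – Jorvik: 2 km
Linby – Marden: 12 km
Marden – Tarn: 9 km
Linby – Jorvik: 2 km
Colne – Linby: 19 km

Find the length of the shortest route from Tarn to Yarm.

43 km

Running Dijkstra from Tarn:
Tarn: 0
Marden: 9  (via Tarn)
Colne: 12  (via Marden)
Linby: 21  (via Marden)
Wendle: 22  (via Colne)
Jorvik: 23  (via Linby)
Arlen: 24  (via Tarn)
Brook: 25  (via Jorvik)
Kelso: 28  (via Colne)
Garth: 34  (via Brook)
Yarm: 43  (via Garth)
Shortest route: Tarn → Marden → Linby → Jorvik → Brook → Garth → Yarm = 43 km.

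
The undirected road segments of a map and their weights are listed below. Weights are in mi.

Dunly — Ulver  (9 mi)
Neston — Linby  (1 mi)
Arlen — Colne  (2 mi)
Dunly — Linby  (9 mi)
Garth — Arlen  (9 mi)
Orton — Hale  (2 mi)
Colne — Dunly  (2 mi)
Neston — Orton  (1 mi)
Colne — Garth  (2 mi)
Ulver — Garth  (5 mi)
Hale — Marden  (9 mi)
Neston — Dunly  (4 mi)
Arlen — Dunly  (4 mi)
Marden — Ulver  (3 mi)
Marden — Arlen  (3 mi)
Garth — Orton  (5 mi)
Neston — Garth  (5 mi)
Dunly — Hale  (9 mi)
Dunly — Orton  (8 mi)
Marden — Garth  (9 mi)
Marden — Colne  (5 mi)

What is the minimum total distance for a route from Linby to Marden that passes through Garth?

13 mi

Shortest Linby→Garth: Linby → Neston → Garth = 6
Shortest Garth→Marden: Garth → Colne → Marden = 7
Total via Garth: 6 + 7 = 13 mi.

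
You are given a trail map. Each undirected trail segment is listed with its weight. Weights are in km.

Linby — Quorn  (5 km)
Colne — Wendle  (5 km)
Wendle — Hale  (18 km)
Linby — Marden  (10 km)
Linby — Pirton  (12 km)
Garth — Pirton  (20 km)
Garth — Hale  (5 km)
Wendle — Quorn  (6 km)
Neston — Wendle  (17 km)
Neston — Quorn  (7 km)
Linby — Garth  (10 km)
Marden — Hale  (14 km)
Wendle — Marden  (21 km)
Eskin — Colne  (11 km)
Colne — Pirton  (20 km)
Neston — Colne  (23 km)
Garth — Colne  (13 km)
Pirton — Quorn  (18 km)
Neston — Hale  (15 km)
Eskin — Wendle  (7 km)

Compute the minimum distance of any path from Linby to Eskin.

18 km

Candidate routes:
Linby - Quorn - Wendle - Eskin: 5+6+7 = 18
Linby - Garth - Colne - Eskin: 10+13+11 = 34
Linby - Quorn - Wendle - Colne - Eskin: 5+6+5+11 = 27
Cheapest is Linby - Quorn - Wendle - Eskin at 18 km.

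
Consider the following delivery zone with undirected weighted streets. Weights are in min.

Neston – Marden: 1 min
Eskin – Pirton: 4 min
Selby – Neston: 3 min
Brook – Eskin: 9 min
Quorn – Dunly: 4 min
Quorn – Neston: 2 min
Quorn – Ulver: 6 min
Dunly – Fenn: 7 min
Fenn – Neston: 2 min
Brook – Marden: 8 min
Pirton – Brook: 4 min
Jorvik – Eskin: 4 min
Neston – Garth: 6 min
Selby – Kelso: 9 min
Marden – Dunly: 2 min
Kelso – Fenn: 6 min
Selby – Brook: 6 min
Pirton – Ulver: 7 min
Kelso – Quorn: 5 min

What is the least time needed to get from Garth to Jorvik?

Enumerating some paths:
Garth - Neston - Selby - Brook - Eskin - Jorvik: 6+3+6+9+4 = 28
Garth - Neston - Quorn - Ulver - Pirton - Eskin - Jorvik: 6+2+6+7+4+4 = 29
Garth - Neston - Marden - Brook - Eskin - Jorvik: 6+1+8+9+4 = 28
Garth - Neston - Marden - Brook - Pirton - Eskin - Jorvik: 6+1+8+4+4+4 = 27
Cheapest is Garth - Neston - Marden - Brook - Pirton - Eskin - Jorvik at 27 min.

27 min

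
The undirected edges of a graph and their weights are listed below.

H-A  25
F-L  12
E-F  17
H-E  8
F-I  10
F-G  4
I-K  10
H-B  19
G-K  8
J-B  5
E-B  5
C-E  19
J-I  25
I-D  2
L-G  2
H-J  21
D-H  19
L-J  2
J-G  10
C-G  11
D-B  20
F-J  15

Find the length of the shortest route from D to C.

Enumerating some paths:
D → I → F → G → C: 2+10+4+11 = 27
D → I → K → G → C: 2+10+8+11 = 31
Cheapest is D → I → F → G → C at 27.

27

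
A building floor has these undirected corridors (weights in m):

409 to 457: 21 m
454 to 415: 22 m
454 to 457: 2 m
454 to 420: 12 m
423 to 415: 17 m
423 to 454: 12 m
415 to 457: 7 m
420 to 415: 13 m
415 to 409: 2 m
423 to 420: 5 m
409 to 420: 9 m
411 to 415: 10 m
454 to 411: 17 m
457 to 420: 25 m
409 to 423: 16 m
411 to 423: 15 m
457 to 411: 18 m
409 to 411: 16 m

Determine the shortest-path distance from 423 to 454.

Enumerating some paths:
423–454: 12 = 12
423–420–454: 5+12 = 17
The minimum is 12 m via 423–454.

12 m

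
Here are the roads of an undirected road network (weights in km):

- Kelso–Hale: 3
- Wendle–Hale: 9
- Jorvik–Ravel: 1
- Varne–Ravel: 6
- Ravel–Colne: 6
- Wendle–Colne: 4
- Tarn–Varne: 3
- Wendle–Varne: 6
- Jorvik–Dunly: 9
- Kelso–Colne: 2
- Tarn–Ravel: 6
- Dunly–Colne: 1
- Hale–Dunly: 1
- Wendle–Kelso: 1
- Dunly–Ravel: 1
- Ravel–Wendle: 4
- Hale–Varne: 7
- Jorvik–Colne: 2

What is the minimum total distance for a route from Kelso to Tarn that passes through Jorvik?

11 km

Best Kelso to Jorvik: Kelso–Colne–Jorvik costing 4
Best Jorvik to Tarn: Jorvik–Ravel–Tarn costing 7
Total via Jorvik: 4 + 7 = 11 km.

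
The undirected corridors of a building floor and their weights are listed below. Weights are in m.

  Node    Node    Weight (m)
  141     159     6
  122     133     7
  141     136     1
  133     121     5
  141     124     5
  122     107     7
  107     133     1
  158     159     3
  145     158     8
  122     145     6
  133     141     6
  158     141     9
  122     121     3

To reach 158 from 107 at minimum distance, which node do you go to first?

Compare a few routes:
107–133–122–145–158: 1+7+6+8 = 22
107–122–145–158: 7+6+8 = 21
107–133–141–158: 1+6+9 = 16
The minimum is 16 m via 107–133–141–158.
So from 107 the first move is to 133.

133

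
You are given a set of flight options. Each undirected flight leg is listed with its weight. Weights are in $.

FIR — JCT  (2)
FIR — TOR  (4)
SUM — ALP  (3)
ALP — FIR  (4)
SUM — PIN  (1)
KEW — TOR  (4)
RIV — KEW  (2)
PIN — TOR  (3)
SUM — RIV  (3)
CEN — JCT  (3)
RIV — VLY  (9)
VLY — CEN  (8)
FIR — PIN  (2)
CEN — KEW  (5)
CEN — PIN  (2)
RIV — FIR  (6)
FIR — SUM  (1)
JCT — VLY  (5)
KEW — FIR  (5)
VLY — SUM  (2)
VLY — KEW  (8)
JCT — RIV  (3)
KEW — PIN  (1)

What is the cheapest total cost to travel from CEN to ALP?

Shortest distances from CEN:
CEN: 0
PIN: 2  (via CEN)
JCT: 3  (via CEN)
SUM: 3  (via PIN)
KEW: 3  (via PIN)
FIR: 4  (via PIN)
VLY: 5  (via SUM)
RIV: 5  (via KEW)
TOR: 5  (via PIN)
ALP: 6  (via SUM)
Shortest route: CEN–PIN–SUM–ALP = $6.

$6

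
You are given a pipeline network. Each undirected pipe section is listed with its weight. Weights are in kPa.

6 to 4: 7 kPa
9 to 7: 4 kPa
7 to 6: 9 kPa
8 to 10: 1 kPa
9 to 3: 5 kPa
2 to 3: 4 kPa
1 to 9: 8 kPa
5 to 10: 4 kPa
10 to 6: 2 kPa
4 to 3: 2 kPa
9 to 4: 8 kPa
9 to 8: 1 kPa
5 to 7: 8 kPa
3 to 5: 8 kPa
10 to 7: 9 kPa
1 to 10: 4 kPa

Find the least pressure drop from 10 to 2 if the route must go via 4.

Shortest 10→4: 10–6–4 = 9
Best 4 to 2: 4–3–2 costing 6
Total via 4: 9 + 6 = 15 kPa.

15 kPa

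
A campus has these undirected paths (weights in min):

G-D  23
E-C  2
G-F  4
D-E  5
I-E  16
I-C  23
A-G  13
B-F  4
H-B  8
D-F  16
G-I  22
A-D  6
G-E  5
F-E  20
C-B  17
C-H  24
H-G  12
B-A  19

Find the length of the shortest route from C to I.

Candidate routes:
C - I: 23 = 23
C - E - I: 2+16 = 18
C - E - G - I: 2+5+22 = 29
Cheapest is C - E - I at 18 min.

18 min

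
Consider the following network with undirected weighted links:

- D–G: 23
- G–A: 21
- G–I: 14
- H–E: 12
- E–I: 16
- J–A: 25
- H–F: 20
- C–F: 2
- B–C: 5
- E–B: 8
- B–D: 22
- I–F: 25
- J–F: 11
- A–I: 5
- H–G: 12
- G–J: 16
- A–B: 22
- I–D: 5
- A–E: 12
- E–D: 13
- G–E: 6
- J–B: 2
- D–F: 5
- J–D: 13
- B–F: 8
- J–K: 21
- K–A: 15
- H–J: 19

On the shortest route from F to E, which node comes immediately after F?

Compare a few routes:
F → B → E: 8+8 = 16
F → C → B → E: 2+5+8 = 15
F → D → E: 5+13 = 18
F → J → B → E: 11+2+8 = 21
Cheapest is F → C → B → E at 15.
So from F the first move is to C.

C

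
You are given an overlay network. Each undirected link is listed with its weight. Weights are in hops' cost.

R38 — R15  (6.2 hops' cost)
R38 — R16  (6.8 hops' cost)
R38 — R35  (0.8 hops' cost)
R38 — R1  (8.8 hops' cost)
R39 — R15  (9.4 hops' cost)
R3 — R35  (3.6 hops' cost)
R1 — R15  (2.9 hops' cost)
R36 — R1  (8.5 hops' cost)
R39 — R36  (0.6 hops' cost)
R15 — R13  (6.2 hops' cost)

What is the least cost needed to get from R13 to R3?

16.8 hops' cost

Candidate routes:
R13–R15–R38–R35–R3: 6.2+6.2+0.8+3.6 = 16.8
R13–R15–R39–R36–R1–R38–R35–R3: 6.2+9.4+0.6+8.5+8.8+0.8+3.6 = 37.9
R13–R15–R1–R38–R35–R3: 6.2+2.9+8.8+0.8+3.6 = 22.3
The minimum is 16.8 hops' cost via R13–R15–R38–R35–R3.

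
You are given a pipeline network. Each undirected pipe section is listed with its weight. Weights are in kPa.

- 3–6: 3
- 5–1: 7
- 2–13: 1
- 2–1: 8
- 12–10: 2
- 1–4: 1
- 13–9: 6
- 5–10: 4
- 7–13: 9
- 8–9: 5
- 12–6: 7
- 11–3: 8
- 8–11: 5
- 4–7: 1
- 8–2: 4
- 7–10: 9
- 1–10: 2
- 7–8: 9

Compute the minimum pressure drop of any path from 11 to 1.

Settle nodes by increasing distance from 11:
11: 0
8: 5  (via 11)
3: 8  (via 11)
2: 9  (via 8)
9: 10  (via 8)
13: 10  (via 2)
6: 11  (via 3)
7: 14  (via 8)
4: 15  (via 7)
1: 16  (via 4)
Shortest route: 11 → 8 → 7 → 4 → 1 = 16 kPa.

16 kPa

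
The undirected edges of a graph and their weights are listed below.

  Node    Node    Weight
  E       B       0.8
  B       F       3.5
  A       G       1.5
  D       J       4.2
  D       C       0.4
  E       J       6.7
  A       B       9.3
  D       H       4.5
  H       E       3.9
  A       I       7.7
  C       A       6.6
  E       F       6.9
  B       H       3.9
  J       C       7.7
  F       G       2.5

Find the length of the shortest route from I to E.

16

Settle nodes by increasing distance from I:
I: 0
A: 7.7  (via I)
G: 9.2  (via A)
F: 11.7  (via G)
C: 14.3  (via A)
D: 14.7  (via C)
B: 15.2  (via F)
E: 16  (via B)
Shortest route: I → A → G → F → B → E = 16.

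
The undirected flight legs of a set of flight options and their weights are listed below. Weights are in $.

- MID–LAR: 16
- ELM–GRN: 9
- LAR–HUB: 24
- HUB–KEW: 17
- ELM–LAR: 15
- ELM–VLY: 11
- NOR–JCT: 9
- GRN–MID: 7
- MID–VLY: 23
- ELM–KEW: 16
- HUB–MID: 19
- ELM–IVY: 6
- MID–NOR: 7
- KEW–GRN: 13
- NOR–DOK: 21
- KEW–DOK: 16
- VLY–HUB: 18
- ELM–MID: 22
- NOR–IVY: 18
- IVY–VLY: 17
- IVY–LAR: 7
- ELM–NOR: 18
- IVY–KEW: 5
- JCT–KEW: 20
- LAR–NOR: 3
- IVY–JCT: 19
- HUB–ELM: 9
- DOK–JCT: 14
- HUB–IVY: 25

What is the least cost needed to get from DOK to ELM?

Settle nodes by increasing distance from DOK:
DOK: 0
JCT: 14  (via DOK)
KEW: 16  (via DOK)
NOR: 21  (via DOK)
IVY: 21  (via KEW)
LAR: 24  (via NOR)
ELM: 27  (via IVY)
Shortest route: DOK–KEW–IVY–ELM = $27.

$27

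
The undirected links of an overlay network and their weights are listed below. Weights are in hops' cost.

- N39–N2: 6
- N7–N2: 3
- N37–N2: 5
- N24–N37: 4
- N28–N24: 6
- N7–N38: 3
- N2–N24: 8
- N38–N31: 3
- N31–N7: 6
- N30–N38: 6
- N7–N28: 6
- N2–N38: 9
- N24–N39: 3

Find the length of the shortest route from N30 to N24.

20 hops' cost

Settle nodes by increasing distance from N30:
N30: 0
N38: 6  (via N30)
N7: 9  (via N38)
N31: 9  (via N38)
N2: 12  (via N7)
N28: 15  (via N7)
N37: 17  (via N2)
N39: 18  (via N2)
N24: 20  (via N2)
Shortest route: N30–N38–N7–N2–N24 = 20 hops' cost.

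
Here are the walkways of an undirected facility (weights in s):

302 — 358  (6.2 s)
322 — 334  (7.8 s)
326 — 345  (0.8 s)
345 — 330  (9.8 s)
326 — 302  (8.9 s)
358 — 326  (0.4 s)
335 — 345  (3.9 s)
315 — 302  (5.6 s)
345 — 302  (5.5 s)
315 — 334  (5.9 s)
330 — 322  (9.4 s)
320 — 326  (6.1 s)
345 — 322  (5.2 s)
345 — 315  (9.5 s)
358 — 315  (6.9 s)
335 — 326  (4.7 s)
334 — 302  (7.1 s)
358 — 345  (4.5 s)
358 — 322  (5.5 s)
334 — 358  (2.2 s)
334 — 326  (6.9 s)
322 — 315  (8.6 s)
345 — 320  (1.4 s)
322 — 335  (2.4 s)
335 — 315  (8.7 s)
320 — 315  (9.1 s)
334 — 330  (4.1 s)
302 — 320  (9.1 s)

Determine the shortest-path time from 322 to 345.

5.2 s

Compare a few routes:
322–358–326–345: 5.5+0.4+0.8 = 6.7
322–345: 5.2 = 5.2
322–335–326–345: 2.4+4.7+0.8 = 7.9
322–335–345: 2.4+3.9 = 6.3
Cheapest is 322–345 at 5.2 s.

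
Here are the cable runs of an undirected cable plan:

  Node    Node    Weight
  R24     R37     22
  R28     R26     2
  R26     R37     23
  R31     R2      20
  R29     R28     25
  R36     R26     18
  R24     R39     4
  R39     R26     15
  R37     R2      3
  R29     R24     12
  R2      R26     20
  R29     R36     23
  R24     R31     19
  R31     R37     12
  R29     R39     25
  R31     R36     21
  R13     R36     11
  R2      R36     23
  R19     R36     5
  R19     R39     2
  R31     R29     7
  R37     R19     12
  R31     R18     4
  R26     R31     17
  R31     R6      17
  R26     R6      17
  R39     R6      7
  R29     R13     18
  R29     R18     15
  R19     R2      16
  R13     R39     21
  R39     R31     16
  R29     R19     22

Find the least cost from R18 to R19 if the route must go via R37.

Best R18 to R37: R18 → R31 → R37 costing 16
Shortest R37→R19: R37 → R19 = 12
Total via R37: 16 + 12 = 28.

28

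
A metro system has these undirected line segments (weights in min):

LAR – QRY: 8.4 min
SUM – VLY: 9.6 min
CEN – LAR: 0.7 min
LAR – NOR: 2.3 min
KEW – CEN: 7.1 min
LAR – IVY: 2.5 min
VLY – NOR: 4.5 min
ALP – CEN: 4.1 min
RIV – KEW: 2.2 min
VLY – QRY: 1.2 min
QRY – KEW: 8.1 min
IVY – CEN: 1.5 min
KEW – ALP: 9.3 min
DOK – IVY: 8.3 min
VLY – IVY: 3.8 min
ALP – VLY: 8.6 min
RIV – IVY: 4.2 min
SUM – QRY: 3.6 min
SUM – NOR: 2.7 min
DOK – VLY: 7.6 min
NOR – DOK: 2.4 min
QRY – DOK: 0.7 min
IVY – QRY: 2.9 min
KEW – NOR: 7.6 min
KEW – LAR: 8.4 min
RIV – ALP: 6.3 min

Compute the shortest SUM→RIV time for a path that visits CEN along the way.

Best SUM to CEN: SUM → NOR → LAR → CEN costing 5.7
Best CEN to RIV: CEN → IVY → RIV costing 5.7
Total via CEN: 5.7 + 5.7 = 11.4 min.

11.4 min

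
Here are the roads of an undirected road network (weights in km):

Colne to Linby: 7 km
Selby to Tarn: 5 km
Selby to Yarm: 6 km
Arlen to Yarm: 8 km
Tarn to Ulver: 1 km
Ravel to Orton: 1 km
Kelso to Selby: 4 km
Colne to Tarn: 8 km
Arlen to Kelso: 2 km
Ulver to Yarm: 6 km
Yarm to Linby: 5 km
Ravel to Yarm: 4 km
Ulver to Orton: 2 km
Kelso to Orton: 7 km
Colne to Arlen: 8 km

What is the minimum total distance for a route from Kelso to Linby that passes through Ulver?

20 km

Best Kelso to Ulver: Kelso → Orton → Ulver costing 9
Shortest Ulver→Linby: Ulver → Yarm → Linby = 11
Total via Ulver: 9 + 11 = 20 km.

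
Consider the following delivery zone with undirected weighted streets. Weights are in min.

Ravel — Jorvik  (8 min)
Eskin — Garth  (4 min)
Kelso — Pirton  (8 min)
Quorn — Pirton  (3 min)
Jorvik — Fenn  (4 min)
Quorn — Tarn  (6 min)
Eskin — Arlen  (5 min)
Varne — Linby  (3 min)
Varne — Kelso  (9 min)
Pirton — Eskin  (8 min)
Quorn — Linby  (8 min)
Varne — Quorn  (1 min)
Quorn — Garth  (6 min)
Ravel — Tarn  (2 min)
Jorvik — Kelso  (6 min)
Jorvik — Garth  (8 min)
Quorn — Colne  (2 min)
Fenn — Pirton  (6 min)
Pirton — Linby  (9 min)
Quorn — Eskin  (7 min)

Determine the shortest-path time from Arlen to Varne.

13 min

Running Dijkstra from Arlen:
Arlen: 0
Eskin: 5  (via Arlen)
Garth: 9  (via Eskin)
Quorn: 12  (via Eskin)
Varne: 13  (via Quorn)
Shortest route: Arlen → Eskin → Quorn → Varne = 13 min.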